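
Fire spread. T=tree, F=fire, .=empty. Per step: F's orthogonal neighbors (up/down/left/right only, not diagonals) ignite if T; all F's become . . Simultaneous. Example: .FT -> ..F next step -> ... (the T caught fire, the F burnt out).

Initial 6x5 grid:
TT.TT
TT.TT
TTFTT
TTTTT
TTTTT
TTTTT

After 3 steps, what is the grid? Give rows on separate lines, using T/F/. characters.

Step 1: 3 trees catch fire, 1 burn out
  TT.TT
  TT.TT
  TF.FT
  TTFTT
  TTTTT
  TTTTT
Step 2: 7 trees catch fire, 3 burn out
  TT.TT
  TF.FT
  F...F
  TF.FT
  TTFTT
  TTTTT
Step 3: 9 trees catch fire, 7 burn out
  TF.FT
  F...F
  .....
  F...F
  TF.FT
  TTFTT

TF.FT
F...F
.....
F...F
TF.FT
TTFTT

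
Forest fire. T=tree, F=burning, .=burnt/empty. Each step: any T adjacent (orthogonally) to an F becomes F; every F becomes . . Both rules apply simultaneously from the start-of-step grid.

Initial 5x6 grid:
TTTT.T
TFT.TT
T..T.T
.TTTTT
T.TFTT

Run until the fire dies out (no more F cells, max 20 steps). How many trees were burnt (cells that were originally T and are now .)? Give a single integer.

Answer: 20

Derivation:
Step 1: +6 fires, +2 burnt (F count now 6)
Step 2: +7 fires, +6 burnt (F count now 7)
Step 3: +3 fires, +7 burnt (F count now 3)
Step 4: +1 fires, +3 burnt (F count now 1)
Step 5: +1 fires, +1 burnt (F count now 1)
Step 6: +2 fires, +1 burnt (F count now 2)
Step 7: +0 fires, +2 burnt (F count now 0)
Fire out after step 7
Initially T: 21, now '.': 29
Total burnt (originally-T cells now '.'): 20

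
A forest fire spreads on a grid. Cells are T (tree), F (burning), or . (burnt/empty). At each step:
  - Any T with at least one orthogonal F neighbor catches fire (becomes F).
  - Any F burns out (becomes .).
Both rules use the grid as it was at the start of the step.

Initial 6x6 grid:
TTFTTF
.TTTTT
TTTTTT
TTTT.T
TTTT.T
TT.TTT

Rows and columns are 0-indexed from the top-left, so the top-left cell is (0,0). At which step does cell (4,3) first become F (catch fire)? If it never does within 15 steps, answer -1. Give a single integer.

Step 1: cell (4,3)='T' (+5 fires, +2 burnt)
Step 2: cell (4,3)='T' (+6 fires, +5 burnt)
Step 3: cell (4,3)='T' (+5 fires, +6 burnt)
Step 4: cell (4,3)='T' (+5 fires, +5 burnt)
Step 5: cell (4,3)='F' (+4 fires, +5 burnt)
  -> target ignites at step 5
Step 6: cell (4,3)='.' (+4 fires, +4 burnt)
Step 7: cell (4,3)='.' (+1 fires, +4 burnt)
Step 8: cell (4,3)='.' (+0 fires, +1 burnt)
  fire out at step 8

5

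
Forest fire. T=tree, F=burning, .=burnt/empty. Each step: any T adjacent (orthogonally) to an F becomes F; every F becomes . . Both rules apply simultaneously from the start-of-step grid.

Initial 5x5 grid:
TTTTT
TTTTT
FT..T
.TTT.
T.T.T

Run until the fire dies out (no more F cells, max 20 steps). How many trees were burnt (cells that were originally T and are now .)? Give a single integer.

Step 1: +2 fires, +1 burnt (F count now 2)
Step 2: +3 fires, +2 burnt (F count now 3)
Step 3: +3 fires, +3 burnt (F count now 3)
Step 4: +4 fires, +3 burnt (F count now 4)
Step 5: +2 fires, +4 burnt (F count now 2)
Step 6: +2 fires, +2 burnt (F count now 2)
Step 7: +0 fires, +2 burnt (F count now 0)
Fire out after step 7
Initially T: 18, now '.': 23
Total burnt (originally-T cells now '.'): 16

Answer: 16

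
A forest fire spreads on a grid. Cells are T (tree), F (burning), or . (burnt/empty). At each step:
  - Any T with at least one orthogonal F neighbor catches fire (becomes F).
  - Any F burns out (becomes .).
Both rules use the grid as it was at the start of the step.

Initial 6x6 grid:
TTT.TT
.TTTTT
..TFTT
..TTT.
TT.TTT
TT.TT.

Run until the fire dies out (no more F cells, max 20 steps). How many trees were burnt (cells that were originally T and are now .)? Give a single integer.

Step 1: +4 fires, +1 burnt (F count now 4)
Step 2: +6 fires, +4 burnt (F count now 6)
Step 3: +6 fires, +6 burnt (F count now 6)
Step 4: +4 fires, +6 burnt (F count now 4)
Step 5: +1 fires, +4 burnt (F count now 1)
Step 6: +0 fires, +1 burnt (F count now 0)
Fire out after step 6
Initially T: 25, now '.': 32
Total burnt (originally-T cells now '.'): 21

Answer: 21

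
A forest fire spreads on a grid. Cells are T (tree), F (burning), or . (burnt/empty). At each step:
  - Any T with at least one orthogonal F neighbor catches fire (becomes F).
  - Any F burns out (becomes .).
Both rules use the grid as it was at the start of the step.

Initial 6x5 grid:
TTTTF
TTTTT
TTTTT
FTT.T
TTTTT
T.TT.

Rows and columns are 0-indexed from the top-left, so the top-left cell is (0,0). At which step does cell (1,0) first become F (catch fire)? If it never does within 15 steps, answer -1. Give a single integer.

Step 1: cell (1,0)='T' (+5 fires, +2 burnt)
Step 2: cell (1,0)='F' (+8 fires, +5 burnt)
  -> target ignites at step 2
Step 3: cell (1,0)='.' (+8 fires, +8 burnt)
Step 4: cell (1,0)='.' (+3 fires, +8 burnt)
Step 5: cell (1,0)='.' (+1 fires, +3 burnt)
Step 6: cell (1,0)='.' (+0 fires, +1 burnt)
  fire out at step 6

2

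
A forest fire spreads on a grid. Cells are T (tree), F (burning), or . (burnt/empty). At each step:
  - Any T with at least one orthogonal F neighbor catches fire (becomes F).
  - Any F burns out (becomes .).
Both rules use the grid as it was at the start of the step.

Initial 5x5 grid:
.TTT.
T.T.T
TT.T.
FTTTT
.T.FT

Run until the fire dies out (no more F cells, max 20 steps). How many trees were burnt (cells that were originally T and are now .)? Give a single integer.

Answer: 10

Derivation:
Step 1: +4 fires, +2 burnt (F count now 4)
Step 2: +6 fires, +4 burnt (F count now 6)
Step 3: +0 fires, +6 burnt (F count now 0)
Fire out after step 3
Initially T: 15, now '.': 20
Total burnt (originally-T cells now '.'): 10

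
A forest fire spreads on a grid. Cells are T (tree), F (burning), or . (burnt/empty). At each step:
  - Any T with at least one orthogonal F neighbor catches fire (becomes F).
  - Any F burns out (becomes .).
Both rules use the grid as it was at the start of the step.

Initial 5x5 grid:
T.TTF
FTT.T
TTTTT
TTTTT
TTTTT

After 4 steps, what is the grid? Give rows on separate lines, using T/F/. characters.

Step 1: 5 trees catch fire, 2 burn out
  F.TF.
  .FT.F
  FTTTT
  TTTTT
  TTTTT
Step 2: 5 trees catch fire, 5 burn out
  ..F..
  ..F..
  .FTTF
  FTTTT
  TTTTT
Step 3: 5 trees catch fire, 5 burn out
  .....
  .....
  ..FF.
  .FTTF
  FTTTT
Step 4: 4 trees catch fire, 5 burn out
  .....
  .....
  .....
  ..FF.
  .FTTF

.....
.....
.....
..FF.
.FTTF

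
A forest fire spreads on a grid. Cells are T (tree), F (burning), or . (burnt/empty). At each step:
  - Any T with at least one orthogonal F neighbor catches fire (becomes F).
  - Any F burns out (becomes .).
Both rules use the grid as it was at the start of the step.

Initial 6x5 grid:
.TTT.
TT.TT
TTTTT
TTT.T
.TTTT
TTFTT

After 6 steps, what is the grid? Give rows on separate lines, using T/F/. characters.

Step 1: 3 trees catch fire, 1 burn out
  .TTT.
  TT.TT
  TTTTT
  TTT.T
  .TFTT
  TF.FT
Step 2: 5 trees catch fire, 3 burn out
  .TTT.
  TT.TT
  TTTTT
  TTF.T
  .F.FT
  F...F
Step 3: 3 trees catch fire, 5 burn out
  .TTT.
  TT.TT
  TTFTT
  TF..T
  ....F
  .....
Step 4: 4 trees catch fire, 3 burn out
  .TTT.
  TT.TT
  TF.FT
  F...F
  .....
  .....
Step 5: 4 trees catch fire, 4 burn out
  .TTT.
  TF.FT
  F...F
  .....
  .....
  .....
Step 6: 4 trees catch fire, 4 burn out
  .FTF.
  F...F
  .....
  .....
  .....
  .....

.FTF.
F...F
.....
.....
.....
.....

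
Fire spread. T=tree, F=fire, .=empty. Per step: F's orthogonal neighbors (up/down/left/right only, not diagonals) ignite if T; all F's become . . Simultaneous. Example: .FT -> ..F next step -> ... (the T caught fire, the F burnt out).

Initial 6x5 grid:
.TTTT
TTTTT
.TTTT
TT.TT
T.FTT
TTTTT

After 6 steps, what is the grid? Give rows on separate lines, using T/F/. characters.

Step 1: 2 trees catch fire, 1 burn out
  .TTTT
  TTTTT
  .TTTT
  TT.TT
  T..FT
  TTFTT
Step 2: 4 trees catch fire, 2 burn out
  .TTTT
  TTTTT
  .TTTT
  TT.FT
  T...F
  TF.FT
Step 3: 4 trees catch fire, 4 burn out
  .TTTT
  TTTTT
  .TTFT
  TT..F
  T....
  F...F
Step 4: 4 trees catch fire, 4 burn out
  .TTTT
  TTTFT
  .TF.F
  TT...
  F....
  .....
Step 5: 5 trees catch fire, 4 burn out
  .TTFT
  TTF.F
  .F...
  FT...
  .....
  .....
Step 6: 4 trees catch fire, 5 burn out
  .TF.F
  TF...
  .....
  .F...
  .....
  .....

.TF.F
TF...
.....
.F...
.....
.....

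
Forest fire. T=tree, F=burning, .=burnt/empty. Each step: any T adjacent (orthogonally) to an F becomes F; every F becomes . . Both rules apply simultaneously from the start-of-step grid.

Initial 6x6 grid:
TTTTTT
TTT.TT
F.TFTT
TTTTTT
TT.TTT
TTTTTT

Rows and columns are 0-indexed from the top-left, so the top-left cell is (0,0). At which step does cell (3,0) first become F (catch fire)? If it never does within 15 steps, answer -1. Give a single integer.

Step 1: cell (3,0)='F' (+5 fires, +2 burnt)
  -> target ignites at step 1
Step 2: cell (3,0)='.' (+10 fires, +5 burnt)
Step 3: cell (3,0)='.' (+9 fires, +10 burnt)
Step 4: cell (3,0)='.' (+6 fires, +9 burnt)
Step 5: cell (3,0)='.' (+1 fires, +6 burnt)
Step 6: cell (3,0)='.' (+0 fires, +1 burnt)
  fire out at step 6

1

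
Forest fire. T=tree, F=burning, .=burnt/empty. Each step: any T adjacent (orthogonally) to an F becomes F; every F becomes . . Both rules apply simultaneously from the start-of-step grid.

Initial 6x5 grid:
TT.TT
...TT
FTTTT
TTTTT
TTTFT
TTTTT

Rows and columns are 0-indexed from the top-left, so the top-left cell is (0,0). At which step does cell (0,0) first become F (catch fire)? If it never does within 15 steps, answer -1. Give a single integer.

Step 1: cell (0,0)='T' (+6 fires, +2 burnt)
Step 2: cell (0,0)='T' (+9 fires, +6 burnt)
Step 3: cell (0,0)='T' (+4 fires, +9 burnt)
Step 4: cell (0,0)='T' (+2 fires, +4 burnt)
Step 5: cell (0,0)='T' (+1 fires, +2 burnt)
Step 6: cell (0,0)='T' (+0 fires, +1 burnt)
  fire out at step 6
Target never catches fire within 15 steps

-1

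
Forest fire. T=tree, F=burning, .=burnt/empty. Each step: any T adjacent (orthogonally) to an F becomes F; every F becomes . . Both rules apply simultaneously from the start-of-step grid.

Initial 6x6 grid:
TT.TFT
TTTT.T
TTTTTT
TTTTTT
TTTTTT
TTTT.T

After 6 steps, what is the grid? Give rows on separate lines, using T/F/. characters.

Step 1: 2 trees catch fire, 1 burn out
  TT.F.F
  TTTT.T
  TTTTTT
  TTTTTT
  TTTTTT
  TTTT.T
Step 2: 2 trees catch fire, 2 burn out
  TT....
  TTTF.F
  TTTTTT
  TTTTTT
  TTTTTT
  TTTT.T
Step 3: 3 trees catch fire, 2 burn out
  TT....
  TTF...
  TTTFTF
  TTTTTT
  TTTTTT
  TTTT.T
Step 4: 5 trees catch fire, 3 burn out
  TT....
  TF....
  TTF.F.
  TTTFTF
  TTTTTT
  TTTT.T
Step 5: 7 trees catch fire, 5 burn out
  TF....
  F.....
  TF....
  TTF.F.
  TTTFTF
  TTTT.T
Step 6: 7 trees catch fire, 7 burn out
  F.....
  ......
  F.....
  TF....
  TTF.F.
  TTTF.F

F.....
......
F.....
TF....
TTF.F.
TTTF.F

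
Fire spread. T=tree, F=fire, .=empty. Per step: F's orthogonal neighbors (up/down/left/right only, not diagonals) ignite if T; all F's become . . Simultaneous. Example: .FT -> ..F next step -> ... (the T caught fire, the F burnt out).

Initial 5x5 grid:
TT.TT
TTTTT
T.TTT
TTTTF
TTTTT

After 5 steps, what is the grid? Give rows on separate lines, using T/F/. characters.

Step 1: 3 trees catch fire, 1 burn out
  TT.TT
  TTTTT
  T.TTF
  TTTF.
  TTTTF
Step 2: 4 trees catch fire, 3 burn out
  TT.TT
  TTTTF
  T.TF.
  TTF..
  TTTF.
Step 3: 5 trees catch fire, 4 burn out
  TT.TF
  TTTF.
  T.F..
  TF...
  TTF..
Step 4: 4 trees catch fire, 5 burn out
  TT.F.
  TTF..
  T....
  F....
  TF...
Step 5: 3 trees catch fire, 4 burn out
  TT...
  TF...
  F....
  .....
  F....

TT...
TF...
F....
.....
F....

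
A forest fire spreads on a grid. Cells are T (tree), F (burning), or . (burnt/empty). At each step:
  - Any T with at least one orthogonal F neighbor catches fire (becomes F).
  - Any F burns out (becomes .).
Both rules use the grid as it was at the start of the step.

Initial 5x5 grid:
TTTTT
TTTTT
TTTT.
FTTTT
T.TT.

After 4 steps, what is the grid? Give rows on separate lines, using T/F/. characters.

Step 1: 3 trees catch fire, 1 burn out
  TTTTT
  TTTTT
  FTTT.
  .FTTT
  F.TT.
Step 2: 3 trees catch fire, 3 burn out
  TTTTT
  FTTTT
  .FTT.
  ..FTT
  ..TT.
Step 3: 5 trees catch fire, 3 burn out
  FTTTT
  .FTTT
  ..FT.
  ...FT
  ..FT.
Step 4: 5 trees catch fire, 5 burn out
  .FTTT
  ..FTT
  ...F.
  ....F
  ...F.

.FTTT
..FTT
...F.
....F
...F.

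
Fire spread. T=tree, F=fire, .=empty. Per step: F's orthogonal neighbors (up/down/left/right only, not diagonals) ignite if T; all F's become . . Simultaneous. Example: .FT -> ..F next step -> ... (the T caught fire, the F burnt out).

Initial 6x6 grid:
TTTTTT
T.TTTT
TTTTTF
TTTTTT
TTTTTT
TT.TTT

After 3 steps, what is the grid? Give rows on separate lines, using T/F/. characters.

Step 1: 3 trees catch fire, 1 burn out
  TTTTTT
  T.TTTF
  TTTTF.
  TTTTTF
  TTTTTT
  TT.TTT
Step 2: 5 trees catch fire, 3 burn out
  TTTTTF
  T.TTF.
  TTTF..
  TTTTF.
  TTTTTF
  TT.TTT
Step 3: 6 trees catch fire, 5 burn out
  TTTTF.
  T.TF..
  TTF...
  TTTF..
  TTTTF.
  TT.TTF

TTTTF.
T.TF..
TTF...
TTTF..
TTTTF.
TT.TTF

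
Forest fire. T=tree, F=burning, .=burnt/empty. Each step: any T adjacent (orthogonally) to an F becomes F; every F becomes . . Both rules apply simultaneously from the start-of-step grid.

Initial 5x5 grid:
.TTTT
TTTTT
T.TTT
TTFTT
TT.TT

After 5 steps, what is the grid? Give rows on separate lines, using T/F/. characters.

Step 1: 3 trees catch fire, 1 burn out
  .TTTT
  TTTTT
  T.FTT
  TF.FT
  TT.TT
Step 2: 6 trees catch fire, 3 burn out
  .TTTT
  TTFTT
  T..FT
  F...F
  TF.FT
Step 3: 7 trees catch fire, 6 burn out
  .TFTT
  TF.FT
  F...F
  .....
  F...F
Step 4: 4 trees catch fire, 7 burn out
  .F.FT
  F...F
  .....
  .....
  .....
Step 5: 1 trees catch fire, 4 burn out
  ....F
  .....
  .....
  .....
  .....

....F
.....
.....
.....
.....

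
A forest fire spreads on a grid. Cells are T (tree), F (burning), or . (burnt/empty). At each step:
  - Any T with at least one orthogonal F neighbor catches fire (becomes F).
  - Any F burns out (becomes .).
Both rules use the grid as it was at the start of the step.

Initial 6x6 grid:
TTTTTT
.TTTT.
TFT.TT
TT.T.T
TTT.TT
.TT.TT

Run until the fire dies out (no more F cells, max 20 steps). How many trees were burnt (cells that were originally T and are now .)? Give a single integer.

Answer: 26

Derivation:
Step 1: +4 fires, +1 burnt (F count now 4)
Step 2: +4 fires, +4 burnt (F count now 4)
Step 3: +6 fires, +4 burnt (F count now 6)
Step 4: +3 fires, +6 burnt (F count now 3)
Step 5: +2 fires, +3 burnt (F count now 2)
Step 6: +2 fires, +2 burnt (F count now 2)
Step 7: +1 fires, +2 burnt (F count now 1)
Step 8: +1 fires, +1 burnt (F count now 1)
Step 9: +2 fires, +1 burnt (F count now 2)
Step 10: +1 fires, +2 burnt (F count now 1)
Step 11: +0 fires, +1 burnt (F count now 0)
Fire out after step 11
Initially T: 27, now '.': 35
Total burnt (originally-T cells now '.'): 26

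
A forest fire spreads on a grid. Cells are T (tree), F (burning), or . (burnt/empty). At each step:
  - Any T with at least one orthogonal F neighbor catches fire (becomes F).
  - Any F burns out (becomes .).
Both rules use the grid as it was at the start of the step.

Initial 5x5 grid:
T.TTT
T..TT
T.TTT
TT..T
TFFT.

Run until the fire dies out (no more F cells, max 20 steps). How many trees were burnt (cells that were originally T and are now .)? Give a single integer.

Answer: 7

Derivation:
Step 1: +3 fires, +2 burnt (F count now 3)
Step 2: +1 fires, +3 burnt (F count now 1)
Step 3: +1 fires, +1 burnt (F count now 1)
Step 4: +1 fires, +1 burnt (F count now 1)
Step 5: +1 fires, +1 burnt (F count now 1)
Step 6: +0 fires, +1 burnt (F count now 0)
Fire out after step 6
Initially T: 16, now '.': 16
Total burnt (originally-T cells now '.'): 7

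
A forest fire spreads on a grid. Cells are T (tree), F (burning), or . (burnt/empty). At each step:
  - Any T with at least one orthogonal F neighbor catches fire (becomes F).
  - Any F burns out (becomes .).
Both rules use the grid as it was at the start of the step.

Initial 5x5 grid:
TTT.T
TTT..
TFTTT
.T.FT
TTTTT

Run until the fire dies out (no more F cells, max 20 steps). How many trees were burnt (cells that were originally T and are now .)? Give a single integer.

Step 1: +7 fires, +2 burnt (F count now 7)
Step 2: +7 fires, +7 burnt (F count now 7)
Step 3: +3 fires, +7 burnt (F count now 3)
Step 4: +0 fires, +3 burnt (F count now 0)
Fire out after step 4
Initially T: 18, now '.': 24
Total burnt (originally-T cells now '.'): 17

Answer: 17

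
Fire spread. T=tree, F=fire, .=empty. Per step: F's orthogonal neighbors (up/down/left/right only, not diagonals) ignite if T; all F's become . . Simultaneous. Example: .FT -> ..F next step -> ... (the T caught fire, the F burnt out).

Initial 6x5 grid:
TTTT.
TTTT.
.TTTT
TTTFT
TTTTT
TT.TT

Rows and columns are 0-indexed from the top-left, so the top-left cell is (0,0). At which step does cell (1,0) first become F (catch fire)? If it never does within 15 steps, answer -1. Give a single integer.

Step 1: cell (1,0)='T' (+4 fires, +1 burnt)
Step 2: cell (1,0)='T' (+7 fires, +4 burnt)
Step 3: cell (1,0)='T' (+6 fires, +7 burnt)
Step 4: cell (1,0)='T' (+4 fires, +6 burnt)
Step 5: cell (1,0)='F' (+3 fires, +4 burnt)
  -> target ignites at step 5
Step 6: cell (1,0)='.' (+1 fires, +3 burnt)
Step 7: cell (1,0)='.' (+0 fires, +1 burnt)
  fire out at step 7

5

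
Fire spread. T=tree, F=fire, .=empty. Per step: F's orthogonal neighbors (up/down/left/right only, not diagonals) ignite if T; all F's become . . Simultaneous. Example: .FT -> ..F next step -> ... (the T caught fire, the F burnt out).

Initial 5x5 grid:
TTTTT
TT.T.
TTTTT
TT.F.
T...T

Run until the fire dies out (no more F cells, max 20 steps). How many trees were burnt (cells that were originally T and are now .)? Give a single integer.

Answer: 16

Derivation:
Step 1: +1 fires, +1 burnt (F count now 1)
Step 2: +3 fires, +1 burnt (F count now 3)
Step 3: +2 fires, +3 burnt (F count now 2)
Step 4: +5 fires, +2 burnt (F count now 5)
Step 5: +3 fires, +5 burnt (F count now 3)
Step 6: +2 fires, +3 burnt (F count now 2)
Step 7: +0 fires, +2 burnt (F count now 0)
Fire out after step 7
Initially T: 17, now '.': 24
Total burnt (originally-T cells now '.'): 16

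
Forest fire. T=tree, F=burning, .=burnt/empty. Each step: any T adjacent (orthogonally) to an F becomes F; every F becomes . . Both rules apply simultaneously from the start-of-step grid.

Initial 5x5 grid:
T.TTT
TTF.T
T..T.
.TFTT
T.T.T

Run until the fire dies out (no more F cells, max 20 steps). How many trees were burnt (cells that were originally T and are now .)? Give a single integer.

Answer: 14

Derivation:
Step 1: +5 fires, +2 burnt (F count now 5)
Step 2: +4 fires, +5 burnt (F count now 4)
Step 3: +4 fires, +4 burnt (F count now 4)
Step 4: +1 fires, +4 burnt (F count now 1)
Step 5: +0 fires, +1 burnt (F count now 0)
Fire out after step 5
Initially T: 15, now '.': 24
Total burnt (originally-T cells now '.'): 14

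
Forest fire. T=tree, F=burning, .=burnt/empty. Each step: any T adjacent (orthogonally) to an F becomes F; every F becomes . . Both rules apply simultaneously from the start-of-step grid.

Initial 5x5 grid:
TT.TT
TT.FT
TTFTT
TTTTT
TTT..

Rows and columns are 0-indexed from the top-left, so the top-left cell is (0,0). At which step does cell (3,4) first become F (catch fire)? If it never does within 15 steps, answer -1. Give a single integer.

Step 1: cell (3,4)='T' (+5 fires, +2 burnt)
Step 2: cell (3,4)='T' (+7 fires, +5 burnt)
Step 3: cell (3,4)='F' (+5 fires, +7 burnt)
  -> target ignites at step 3
Step 4: cell (3,4)='.' (+2 fires, +5 burnt)
Step 5: cell (3,4)='.' (+0 fires, +2 burnt)
  fire out at step 5

3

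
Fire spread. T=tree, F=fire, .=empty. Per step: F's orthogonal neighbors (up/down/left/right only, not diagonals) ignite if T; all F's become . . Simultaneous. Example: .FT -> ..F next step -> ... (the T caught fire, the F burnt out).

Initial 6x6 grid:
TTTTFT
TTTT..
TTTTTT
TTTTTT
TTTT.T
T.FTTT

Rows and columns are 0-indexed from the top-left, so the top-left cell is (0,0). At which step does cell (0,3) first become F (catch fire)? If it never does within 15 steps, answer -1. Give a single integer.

Step 1: cell (0,3)='F' (+4 fires, +2 burnt)
  -> target ignites at step 1
Step 2: cell (0,3)='.' (+6 fires, +4 burnt)
Step 3: cell (0,3)='.' (+8 fires, +6 burnt)
Step 4: cell (0,3)='.' (+8 fires, +8 burnt)
Step 5: cell (0,3)='.' (+4 fires, +8 burnt)
Step 6: cell (0,3)='.' (+0 fires, +4 burnt)
  fire out at step 6

1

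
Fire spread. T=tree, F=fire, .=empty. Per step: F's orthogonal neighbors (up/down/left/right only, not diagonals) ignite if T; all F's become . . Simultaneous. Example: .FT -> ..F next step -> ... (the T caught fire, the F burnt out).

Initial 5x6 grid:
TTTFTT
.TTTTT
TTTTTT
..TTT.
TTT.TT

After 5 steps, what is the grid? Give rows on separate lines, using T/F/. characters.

Step 1: 3 trees catch fire, 1 burn out
  TTF.FT
  .TTFTT
  TTTTTT
  ..TTT.
  TTT.TT
Step 2: 5 trees catch fire, 3 burn out
  TF...F
  .TF.FT
  TTTFTT
  ..TTT.
  TTT.TT
Step 3: 6 trees catch fire, 5 burn out
  F.....
  .F...F
  TTF.FT
  ..TFT.
  TTT.TT
Step 4: 4 trees catch fire, 6 burn out
  ......
  ......
  TF...F
  ..F.F.
  TTT.TT
Step 5: 3 trees catch fire, 4 burn out
  ......
  ......
  F.....
  ......
  TTF.FT

......
......
F.....
......
TTF.FT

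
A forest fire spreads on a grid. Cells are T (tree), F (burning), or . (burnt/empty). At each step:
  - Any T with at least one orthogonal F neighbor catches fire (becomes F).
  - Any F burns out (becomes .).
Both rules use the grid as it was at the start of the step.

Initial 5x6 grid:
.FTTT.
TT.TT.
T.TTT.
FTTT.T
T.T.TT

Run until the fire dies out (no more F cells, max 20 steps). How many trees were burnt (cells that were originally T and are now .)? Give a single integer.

Answer: 16

Derivation:
Step 1: +5 fires, +2 burnt (F count now 5)
Step 2: +3 fires, +5 burnt (F count now 3)
Step 3: +5 fires, +3 burnt (F count now 5)
Step 4: +2 fires, +5 burnt (F count now 2)
Step 5: +1 fires, +2 burnt (F count now 1)
Step 6: +0 fires, +1 burnt (F count now 0)
Fire out after step 6
Initially T: 19, now '.': 27
Total burnt (originally-T cells now '.'): 16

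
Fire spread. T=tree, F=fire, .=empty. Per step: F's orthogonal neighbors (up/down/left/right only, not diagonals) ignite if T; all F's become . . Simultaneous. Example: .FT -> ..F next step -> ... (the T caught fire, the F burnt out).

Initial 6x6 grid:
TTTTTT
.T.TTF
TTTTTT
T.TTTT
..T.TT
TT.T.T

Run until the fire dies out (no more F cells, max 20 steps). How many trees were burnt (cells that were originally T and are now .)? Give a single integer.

Step 1: +3 fires, +1 burnt (F count now 3)
Step 2: +4 fires, +3 burnt (F count now 4)
Step 3: +4 fires, +4 burnt (F count now 4)
Step 4: +5 fires, +4 burnt (F count now 5)
Step 5: +3 fires, +5 burnt (F count now 3)
Step 6: +4 fires, +3 burnt (F count now 4)
Step 7: +1 fires, +4 burnt (F count now 1)
Step 8: +0 fires, +1 burnt (F count now 0)
Fire out after step 8
Initially T: 27, now '.': 33
Total burnt (originally-T cells now '.'): 24

Answer: 24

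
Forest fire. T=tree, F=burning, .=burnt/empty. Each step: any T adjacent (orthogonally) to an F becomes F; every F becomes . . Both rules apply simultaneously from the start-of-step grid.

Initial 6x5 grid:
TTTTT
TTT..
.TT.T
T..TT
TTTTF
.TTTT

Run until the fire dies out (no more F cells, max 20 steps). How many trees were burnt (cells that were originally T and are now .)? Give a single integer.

Answer: 12

Derivation:
Step 1: +3 fires, +1 burnt (F count now 3)
Step 2: +4 fires, +3 burnt (F count now 4)
Step 3: +2 fires, +4 burnt (F count now 2)
Step 4: +2 fires, +2 burnt (F count now 2)
Step 5: +1 fires, +2 burnt (F count now 1)
Step 6: +0 fires, +1 burnt (F count now 0)
Fire out after step 6
Initially T: 22, now '.': 20
Total burnt (originally-T cells now '.'): 12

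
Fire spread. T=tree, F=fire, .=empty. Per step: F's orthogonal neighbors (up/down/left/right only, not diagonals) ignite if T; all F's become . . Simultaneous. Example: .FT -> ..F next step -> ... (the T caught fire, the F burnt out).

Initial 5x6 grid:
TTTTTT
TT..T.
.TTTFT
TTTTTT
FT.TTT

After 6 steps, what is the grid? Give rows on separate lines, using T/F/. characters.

Step 1: 6 trees catch fire, 2 burn out
  TTTTTT
  TT..F.
  .TTF.F
  FTTTFT
  .F.TTT
Step 2: 6 trees catch fire, 6 burn out
  TTTTFT
  TT....
  .TF...
  .FTF.F
  ...TFT
Step 3: 6 trees catch fire, 6 burn out
  TTTF.F
  TT....
  .F....
  ..F...
  ...F.F
Step 4: 2 trees catch fire, 6 burn out
  TTF...
  TF....
  ......
  ......
  ......
Step 5: 2 trees catch fire, 2 burn out
  TF....
  F.....
  ......
  ......
  ......
Step 6: 1 trees catch fire, 2 burn out
  F.....
  ......
  ......
  ......
  ......

F.....
......
......
......
......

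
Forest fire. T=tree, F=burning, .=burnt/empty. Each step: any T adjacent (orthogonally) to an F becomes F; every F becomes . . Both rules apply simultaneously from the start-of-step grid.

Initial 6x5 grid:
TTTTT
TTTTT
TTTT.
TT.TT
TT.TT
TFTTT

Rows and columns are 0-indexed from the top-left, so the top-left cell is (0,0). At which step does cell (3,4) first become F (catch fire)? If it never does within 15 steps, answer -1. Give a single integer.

Step 1: cell (3,4)='T' (+3 fires, +1 burnt)
Step 2: cell (3,4)='T' (+3 fires, +3 burnt)
Step 3: cell (3,4)='T' (+4 fires, +3 burnt)
Step 4: cell (3,4)='T' (+5 fires, +4 burnt)
Step 5: cell (3,4)='F' (+5 fires, +5 burnt)
  -> target ignites at step 5
Step 6: cell (3,4)='.' (+3 fires, +5 burnt)
Step 7: cell (3,4)='.' (+2 fires, +3 burnt)
Step 8: cell (3,4)='.' (+1 fires, +2 burnt)
Step 9: cell (3,4)='.' (+0 fires, +1 burnt)
  fire out at step 9

5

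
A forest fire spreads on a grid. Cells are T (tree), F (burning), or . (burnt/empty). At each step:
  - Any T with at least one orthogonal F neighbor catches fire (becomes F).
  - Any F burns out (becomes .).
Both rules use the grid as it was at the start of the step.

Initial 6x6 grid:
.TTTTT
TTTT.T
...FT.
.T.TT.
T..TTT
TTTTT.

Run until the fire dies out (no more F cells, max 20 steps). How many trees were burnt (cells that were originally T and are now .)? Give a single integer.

Answer: 22

Derivation:
Step 1: +3 fires, +1 burnt (F count now 3)
Step 2: +4 fires, +3 burnt (F count now 4)
Step 3: +5 fires, +4 burnt (F count now 5)
Step 4: +6 fires, +5 burnt (F count now 6)
Step 5: +2 fires, +6 burnt (F count now 2)
Step 6: +1 fires, +2 burnt (F count now 1)
Step 7: +1 fires, +1 burnt (F count now 1)
Step 8: +0 fires, +1 burnt (F count now 0)
Fire out after step 8
Initially T: 23, now '.': 35
Total burnt (originally-T cells now '.'): 22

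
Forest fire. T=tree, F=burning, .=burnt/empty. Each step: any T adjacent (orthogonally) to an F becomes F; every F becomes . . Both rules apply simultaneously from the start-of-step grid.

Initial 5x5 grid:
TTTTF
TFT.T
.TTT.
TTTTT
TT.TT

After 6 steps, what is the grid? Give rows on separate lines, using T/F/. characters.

Step 1: 6 trees catch fire, 2 burn out
  TFTF.
  F.F.F
  .FTT.
  TTTTT
  TT.TT
Step 2: 4 trees catch fire, 6 burn out
  F.F..
  .....
  ..FT.
  TFTTT
  TT.TT
Step 3: 4 trees catch fire, 4 burn out
  .....
  .....
  ...F.
  F.FTT
  TF.TT
Step 4: 2 trees catch fire, 4 burn out
  .....
  .....
  .....
  ...FT
  F..TT
Step 5: 2 trees catch fire, 2 burn out
  .....
  .....
  .....
  ....F
  ...FT
Step 6: 1 trees catch fire, 2 burn out
  .....
  .....
  .....
  .....
  ....F

.....
.....
.....
.....
....F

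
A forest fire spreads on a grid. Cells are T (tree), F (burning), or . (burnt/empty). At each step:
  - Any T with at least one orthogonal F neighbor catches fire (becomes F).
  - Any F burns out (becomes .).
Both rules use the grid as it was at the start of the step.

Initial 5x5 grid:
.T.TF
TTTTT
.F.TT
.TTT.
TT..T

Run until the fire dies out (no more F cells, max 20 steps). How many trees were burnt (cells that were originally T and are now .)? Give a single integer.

Step 1: +4 fires, +2 burnt (F count now 4)
Step 2: +7 fires, +4 burnt (F count now 7)
Step 3: +3 fires, +7 burnt (F count now 3)
Step 4: +0 fires, +3 burnt (F count now 0)
Fire out after step 4
Initially T: 15, now '.': 24
Total burnt (originally-T cells now '.'): 14

Answer: 14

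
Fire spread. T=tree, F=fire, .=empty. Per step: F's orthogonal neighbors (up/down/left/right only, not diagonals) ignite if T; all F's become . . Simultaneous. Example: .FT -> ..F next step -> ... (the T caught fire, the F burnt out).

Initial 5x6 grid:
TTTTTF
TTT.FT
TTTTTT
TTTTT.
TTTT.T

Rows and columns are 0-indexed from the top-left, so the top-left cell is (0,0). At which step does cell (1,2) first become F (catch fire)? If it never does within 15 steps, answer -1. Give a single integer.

Step 1: cell (1,2)='T' (+3 fires, +2 burnt)
Step 2: cell (1,2)='T' (+4 fires, +3 burnt)
Step 3: cell (1,2)='T' (+3 fires, +4 burnt)
Step 4: cell (1,2)='F' (+5 fires, +3 burnt)
  -> target ignites at step 4
Step 5: cell (1,2)='.' (+5 fires, +5 burnt)
Step 6: cell (1,2)='.' (+3 fires, +5 burnt)
Step 7: cell (1,2)='.' (+1 fires, +3 burnt)
Step 8: cell (1,2)='.' (+0 fires, +1 burnt)
  fire out at step 8

4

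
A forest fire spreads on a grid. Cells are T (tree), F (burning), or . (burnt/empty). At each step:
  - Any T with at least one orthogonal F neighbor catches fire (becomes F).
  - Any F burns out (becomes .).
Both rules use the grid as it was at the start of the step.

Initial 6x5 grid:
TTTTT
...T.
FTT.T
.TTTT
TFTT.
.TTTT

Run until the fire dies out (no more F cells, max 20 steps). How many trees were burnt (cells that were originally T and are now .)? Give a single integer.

Step 1: +5 fires, +2 burnt (F count now 5)
Step 2: +4 fires, +5 burnt (F count now 4)
Step 3: +2 fires, +4 burnt (F count now 2)
Step 4: +2 fires, +2 burnt (F count now 2)
Step 5: +1 fires, +2 burnt (F count now 1)
Step 6: +0 fires, +1 burnt (F count now 0)
Fire out after step 6
Initially T: 20, now '.': 24
Total burnt (originally-T cells now '.'): 14

Answer: 14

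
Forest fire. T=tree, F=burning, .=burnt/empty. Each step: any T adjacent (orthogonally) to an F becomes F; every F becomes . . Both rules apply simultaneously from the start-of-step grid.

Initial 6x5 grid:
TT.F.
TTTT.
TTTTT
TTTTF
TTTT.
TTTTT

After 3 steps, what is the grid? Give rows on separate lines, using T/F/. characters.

Step 1: 3 trees catch fire, 2 burn out
  TT...
  TTTF.
  TTTTF
  TTTF.
  TTTT.
  TTTTT
Step 2: 4 trees catch fire, 3 burn out
  TT...
  TTF..
  TTTF.
  TTF..
  TTTF.
  TTTTT
Step 3: 5 trees catch fire, 4 burn out
  TT...
  TF...
  TTF..
  TF...
  TTF..
  TTTFT

TT...
TF...
TTF..
TF...
TTF..
TTTFT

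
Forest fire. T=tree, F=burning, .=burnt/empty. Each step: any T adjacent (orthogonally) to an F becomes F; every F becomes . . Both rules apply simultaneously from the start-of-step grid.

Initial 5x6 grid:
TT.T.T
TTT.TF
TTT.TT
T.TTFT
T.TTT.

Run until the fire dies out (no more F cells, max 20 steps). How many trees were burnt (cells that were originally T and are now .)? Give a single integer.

Answer: 20

Derivation:
Step 1: +7 fires, +2 burnt (F count now 7)
Step 2: +2 fires, +7 burnt (F count now 2)
Step 3: +2 fires, +2 burnt (F count now 2)
Step 4: +2 fires, +2 burnt (F count now 2)
Step 5: +2 fires, +2 burnt (F count now 2)
Step 6: +3 fires, +2 burnt (F count now 3)
Step 7: +2 fires, +3 burnt (F count now 2)
Step 8: +0 fires, +2 burnt (F count now 0)
Fire out after step 8
Initially T: 21, now '.': 29
Total burnt (originally-T cells now '.'): 20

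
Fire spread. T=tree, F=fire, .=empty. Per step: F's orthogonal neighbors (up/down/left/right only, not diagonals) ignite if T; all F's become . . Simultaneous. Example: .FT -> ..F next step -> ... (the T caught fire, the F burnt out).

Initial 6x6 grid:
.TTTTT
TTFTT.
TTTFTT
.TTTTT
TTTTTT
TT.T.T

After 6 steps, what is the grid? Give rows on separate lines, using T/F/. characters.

Step 1: 6 trees catch fire, 2 burn out
  .TFTTT
  TF.FT.
  TTF.FT
  .TTFTT
  TTTTTT
  TT.T.T
Step 2: 9 trees catch fire, 6 burn out
  .F.FTT
  F...F.
  TF...F
  .TF.FT
  TTTFTT
  TT.T.T
Step 3: 7 trees catch fire, 9 burn out
  ....FT
  ......
  F.....
  .F...F
  TTF.FT
  TT.F.T
Step 4: 3 trees catch fire, 7 burn out
  .....F
  ......
  ......
  ......
  TF...F
  TT...T
Step 5: 3 trees catch fire, 3 burn out
  ......
  ......
  ......
  ......
  F.....
  TF...F
Step 6: 1 trees catch fire, 3 burn out
  ......
  ......
  ......
  ......
  ......
  F.....

......
......
......
......
......
F.....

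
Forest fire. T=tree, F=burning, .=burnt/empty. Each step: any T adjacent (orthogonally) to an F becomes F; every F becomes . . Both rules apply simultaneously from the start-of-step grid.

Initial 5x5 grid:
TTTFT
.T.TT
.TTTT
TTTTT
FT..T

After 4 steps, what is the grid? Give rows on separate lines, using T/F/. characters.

Step 1: 5 trees catch fire, 2 burn out
  TTF.F
  .T.FT
  .TTTT
  FTTTT
  .F..T
Step 2: 4 trees catch fire, 5 burn out
  TF...
  .T..F
  .TTFT
  .FTTT
  ....T
Step 3: 7 trees catch fire, 4 burn out
  F....
  .F...
  .FF.F
  ..FFT
  ....T
Step 4: 1 trees catch fire, 7 burn out
  .....
  .....
  .....
  ....F
  ....T

.....
.....
.....
....F
....T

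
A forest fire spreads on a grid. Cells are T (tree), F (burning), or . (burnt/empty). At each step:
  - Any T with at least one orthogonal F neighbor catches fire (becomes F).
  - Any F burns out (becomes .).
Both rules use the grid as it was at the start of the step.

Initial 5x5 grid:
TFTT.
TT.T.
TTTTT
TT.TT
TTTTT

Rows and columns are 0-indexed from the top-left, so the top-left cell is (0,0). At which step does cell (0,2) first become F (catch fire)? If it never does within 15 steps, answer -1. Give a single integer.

Step 1: cell (0,2)='F' (+3 fires, +1 burnt)
  -> target ignites at step 1
Step 2: cell (0,2)='.' (+3 fires, +3 burnt)
Step 3: cell (0,2)='.' (+4 fires, +3 burnt)
Step 4: cell (0,2)='.' (+3 fires, +4 burnt)
Step 5: cell (0,2)='.' (+4 fires, +3 burnt)
Step 6: cell (0,2)='.' (+2 fires, +4 burnt)
Step 7: cell (0,2)='.' (+1 fires, +2 burnt)
Step 8: cell (0,2)='.' (+0 fires, +1 burnt)
  fire out at step 8

1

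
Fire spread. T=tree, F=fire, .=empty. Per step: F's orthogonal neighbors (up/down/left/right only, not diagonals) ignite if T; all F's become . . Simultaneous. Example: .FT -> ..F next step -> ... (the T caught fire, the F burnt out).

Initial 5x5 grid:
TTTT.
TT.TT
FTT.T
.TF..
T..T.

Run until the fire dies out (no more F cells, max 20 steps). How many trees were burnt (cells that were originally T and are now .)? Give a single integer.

Answer: 12

Derivation:
Step 1: +4 fires, +2 burnt (F count now 4)
Step 2: +2 fires, +4 burnt (F count now 2)
Step 3: +1 fires, +2 burnt (F count now 1)
Step 4: +1 fires, +1 burnt (F count now 1)
Step 5: +1 fires, +1 burnt (F count now 1)
Step 6: +1 fires, +1 burnt (F count now 1)
Step 7: +1 fires, +1 burnt (F count now 1)
Step 8: +1 fires, +1 burnt (F count now 1)
Step 9: +0 fires, +1 burnt (F count now 0)
Fire out after step 9
Initially T: 14, now '.': 23
Total burnt (originally-T cells now '.'): 12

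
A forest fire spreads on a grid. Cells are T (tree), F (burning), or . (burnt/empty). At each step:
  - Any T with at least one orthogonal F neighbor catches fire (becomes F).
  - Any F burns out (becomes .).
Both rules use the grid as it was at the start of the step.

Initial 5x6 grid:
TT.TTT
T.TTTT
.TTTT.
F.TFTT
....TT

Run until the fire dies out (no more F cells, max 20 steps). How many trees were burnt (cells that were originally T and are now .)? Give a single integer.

Answer: 16

Derivation:
Step 1: +3 fires, +2 burnt (F count now 3)
Step 2: +5 fires, +3 burnt (F count now 5)
Step 3: +5 fires, +5 burnt (F count now 5)
Step 4: +2 fires, +5 burnt (F count now 2)
Step 5: +1 fires, +2 burnt (F count now 1)
Step 6: +0 fires, +1 burnt (F count now 0)
Fire out after step 6
Initially T: 19, now '.': 27
Total burnt (originally-T cells now '.'): 16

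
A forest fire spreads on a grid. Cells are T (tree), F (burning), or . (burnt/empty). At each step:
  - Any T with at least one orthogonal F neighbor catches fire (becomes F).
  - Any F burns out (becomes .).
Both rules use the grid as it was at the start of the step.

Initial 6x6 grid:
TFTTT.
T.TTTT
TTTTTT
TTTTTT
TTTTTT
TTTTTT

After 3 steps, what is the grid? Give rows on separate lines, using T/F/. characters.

Step 1: 2 trees catch fire, 1 burn out
  F.FTT.
  T.TTTT
  TTTTTT
  TTTTTT
  TTTTTT
  TTTTTT
Step 2: 3 trees catch fire, 2 burn out
  ...FT.
  F.FTTT
  TTTTTT
  TTTTTT
  TTTTTT
  TTTTTT
Step 3: 4 trees catch fire, 3 burn out
  ....F.
  ...FTT
  FTFTTT
  TTTTTT
  TTTTTT
  TTTTTT

....F.
...FTT
FTFTTT
TTTTTT
TTTTTT
TTTTTT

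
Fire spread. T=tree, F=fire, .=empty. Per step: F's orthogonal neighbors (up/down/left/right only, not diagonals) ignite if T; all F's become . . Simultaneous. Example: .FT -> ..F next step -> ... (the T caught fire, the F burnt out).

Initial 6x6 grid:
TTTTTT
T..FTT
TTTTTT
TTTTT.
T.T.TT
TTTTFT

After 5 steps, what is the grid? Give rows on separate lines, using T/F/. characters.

Step 1: 6 trees catch fire, 2 burn out
  TTTFTT
  T...FT
  TTTFTT
  TTTTT.
  T.T.FT
  TTTF.F
Step 2: 9 trees catch fire, 6 burn out
  TTF.FT
  T....F
  TTF.FT
  TTTFF.
  T.T..F
  TTF...
Step 3: 7 trees catch fire, 9 burn out
  TF...F
  T.....
  TF...F
  TTF...
  T.F...
  TF....
Step 4: 4 trees catch fire, 7 burn out
  F.....
  T.....
  F.....
  TF....
  T.....
  F.....
Step 5: 3 trees catch fire, 4 burn out
  ......
  F.....
  ......
  F.....
  F.....
  ......

......
F.....
......
F.....
F.....
......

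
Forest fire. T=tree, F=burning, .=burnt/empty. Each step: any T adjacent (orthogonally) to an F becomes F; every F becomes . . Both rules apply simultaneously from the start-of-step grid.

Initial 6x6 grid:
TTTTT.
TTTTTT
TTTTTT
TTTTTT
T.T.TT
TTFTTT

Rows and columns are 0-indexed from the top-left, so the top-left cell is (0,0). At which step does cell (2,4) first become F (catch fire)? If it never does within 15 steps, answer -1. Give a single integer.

Step 1: cell (2,4)='T' (+3 fires, +1 burnt)
Step 2: cell (2,4)='T' (+3 fires, +3 burnt)
Step 3: cell (2,4)='T' (+6 fires, +3 burnt)
Step 4: cell (2,4)='T' (+6 fires, +6 burnt)
Step 5: cell (2,4)='F' (+6 fires, +6 burnt)
  -> target ignites at step 5
Step 6: cell (2,4)='.' (+5 fires, +6 burnt)
Step 7: cell (2,4)='.' (+3 fires, +5 burnt)
Step 8: cell (2,4)='.' (+0 fires, +3 burnt)
  fire out at step 8

5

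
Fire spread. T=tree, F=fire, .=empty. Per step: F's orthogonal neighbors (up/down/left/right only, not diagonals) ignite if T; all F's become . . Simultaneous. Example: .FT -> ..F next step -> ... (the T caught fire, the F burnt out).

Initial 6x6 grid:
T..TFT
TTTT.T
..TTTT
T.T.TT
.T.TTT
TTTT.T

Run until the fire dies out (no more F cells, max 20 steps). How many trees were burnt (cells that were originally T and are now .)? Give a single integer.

Step 1: +2 fires, +1 burnt (F count now 2)
Step 2: +2 fires, +2 burnt (F count now 2)
Step 3: +3 fires, +2 burnt (F count now 3)
Step 4: +4 fires, +3 burnt (F count now 4)
Step 5: +4 fires, +4 burnt (F count now 4)
Step 6: +3 fires, +4 burnt (F count now 3)
Step 7: +1 fires, +3 burnt (F count now 1)
Step 8: +1 fires, +1 burnt (F count now 1)
Step 9: +1 fires, +1 burnt (F count now 1)
Step 10: +1 fires, +1 burnt (F count now 1)
Step 11: +2 fires, +1 burnt (F count now 2)
Step 12: +0 fires, +2 burnt (F count now 0)
Fire out after step 12
Initially T: 25, now '.': 35
Total burnt (originally-T cells now '.'): 24

Answer: 24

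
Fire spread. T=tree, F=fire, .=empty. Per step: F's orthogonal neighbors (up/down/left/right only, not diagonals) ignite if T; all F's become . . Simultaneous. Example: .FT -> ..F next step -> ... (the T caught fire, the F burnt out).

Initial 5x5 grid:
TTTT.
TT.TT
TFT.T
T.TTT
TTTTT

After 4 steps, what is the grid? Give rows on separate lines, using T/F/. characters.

Step 1: 3 trees catch fire, 1 burn out
  TTTT.
  TF.TT
  F.F.T
  T.TTT
  TTTTT
Step 2: 4 trees catch fire, 3 burn out
  TFTT.
  F..TT
  ....T
  F.FTT
  TTTTT
Step 3: 5 trees catch fire, 4 burn out
  F.FT.
  ...TT
  ....T
  ...FT
  FTFTT
Step 4: 4 trees catch fire, 5 burn out
  ...F.
  ...TT
  ....T
  ....F
  .F.FT

...F.
...TT
....T
....F
.F.FT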